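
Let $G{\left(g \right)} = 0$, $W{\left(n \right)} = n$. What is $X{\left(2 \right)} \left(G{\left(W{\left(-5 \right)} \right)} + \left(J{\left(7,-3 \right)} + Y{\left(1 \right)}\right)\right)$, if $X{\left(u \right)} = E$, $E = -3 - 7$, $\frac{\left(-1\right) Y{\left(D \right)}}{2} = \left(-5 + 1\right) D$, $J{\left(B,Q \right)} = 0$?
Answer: $-80$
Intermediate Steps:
$Y{\left(D \right)} = 8 D$ ($Y{\left(D \right)} = - 2 \left(-5 + 1\right) D = - 2 \left(- 4 D\right) = 8 D$)
$E = -10$ ($E = -3 - 7 = -10$)
$X{\left(u \right)} = -10$
$X{\left(2 \right)} \left(G{\left(W{\left(-5 \right)} \right)} + \left(J{\left(7,-3 \right)} + Y{\left(1 \right)}\right)\right) = - 10 \left(0 + \left(0 + 8 \cdot 1\right)\right) = - 10 \left(0 + \left(0 + 8\right)\right) = - 10 \left(0 + 8\right) = \left(-10\right) 8 = -80$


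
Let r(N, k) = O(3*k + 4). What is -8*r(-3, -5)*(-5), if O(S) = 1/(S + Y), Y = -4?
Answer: -8/3 ≈ -2.6667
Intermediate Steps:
O(S) = 1/(-4 + S) (O(S) = 1/(S - 4) = 1/(-4 + S))
r(N, k) = 1/(3*k) (r(N, k) = 1/(-4 + (3*k + 4)) = 1/(-4 + (4 + 3*k)) = 1/(3*k))
-8*r(-3, -5)*(-5) = -8/(3*(-5))*(-5) = -8*(-1)/(3*5)*(-5) = -8*(-1/15)*(-5) = (8/15)*(-5) = -8/3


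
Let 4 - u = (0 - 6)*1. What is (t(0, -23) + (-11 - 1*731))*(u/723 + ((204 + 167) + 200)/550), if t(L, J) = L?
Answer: -155201543/198825 ≈ -780.59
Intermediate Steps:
u = 10 (u = 4 - (0 - 6) = 4 - (-6) = 4 - 1*(-6) = 4 + 6 = 10)
(t(0, -23) + (-11 - 1*731))*(u/723 + ((204 + 167) + 200)/550) = (0 + (-11 - 1*731))*(10/723 + ((204 + 167) + 200)/550) = (0 + (-11 - 731))*(10*(1/723) + (371 + 200)*(1/550)) = (0 - 742)*(10/723 + 571*(1/550)) = -742*(10/723 + 571/550) = -742*418333/397650 = -155201543/198825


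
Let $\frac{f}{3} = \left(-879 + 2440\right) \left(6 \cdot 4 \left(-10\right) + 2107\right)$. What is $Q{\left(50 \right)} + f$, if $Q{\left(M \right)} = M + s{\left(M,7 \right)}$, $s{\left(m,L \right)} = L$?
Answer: $8743218$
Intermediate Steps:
$Q{\left(M \right)} = 7 + M$ ($Q{\left(M \right)} = M + 7 = 7 + M$)
$f = 8743161$ ($f = 3 \left(-879 + 2440\right) \left(6 \cdot 4 \left(-10\right) + 2107\right) = 3 \cdot 1561 \left(24 \left(-10\right) + 2107\right) = 3 \cdot 1561 \left(-240 + 2107\right) = 3 \cdot 1561 \cdot 1867 = 3 \cdot 2914387 = 8743161$)
$Q{\left(50 \right)} + f = \left(7 + 50\right) + 8743161 = 57 + 8743161 = 8743218$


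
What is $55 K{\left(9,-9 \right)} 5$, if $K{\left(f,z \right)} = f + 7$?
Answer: $4400$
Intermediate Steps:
$K{\left(f,z \right)} = 7 + f$
$55 K{\left(9,-9 \right)} 5 = 55 \left(7 + 9\right) 5 = 55 \cdot 16 \cdot 5 = 880 \cdot 5 = 4400$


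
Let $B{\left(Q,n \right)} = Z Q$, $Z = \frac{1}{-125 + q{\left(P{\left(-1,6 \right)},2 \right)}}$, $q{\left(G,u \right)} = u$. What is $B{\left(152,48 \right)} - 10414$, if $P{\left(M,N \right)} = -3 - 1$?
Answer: $- \frac{1281074}{123} \approx -10415.0$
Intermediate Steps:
$P{\left(M,N \right)} = -4$ ($P{\left(M,N \right)} = -3 - 1 = -4$)
$Z = - \frac{1}{123}$ ($Z = \frac{1}{-125 + 2} = \frac{1}{-123} = - \frac{1}{123} \approx -0.0081301$)
$B{\left(Q,n \right)} = - \frac{Q}{123}$
$B{\left(152,48 \right)} - 10414 = \left(- \frac{1}{123}\right) 152 - 10414 = - \frac{152}{123} - 10414 = - \frac{1281074}{123}$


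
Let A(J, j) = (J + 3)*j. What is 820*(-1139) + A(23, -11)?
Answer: -934266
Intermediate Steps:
A(J, j) = j*(3 + J) (A(J, j) = (3 + J)*j = j*(3 + J))
820*(-1139) + A(23, -11) = 820*(-1139) - 11*(3 + 23) = -933980 - 11*26 = -933980 - 286 = -934266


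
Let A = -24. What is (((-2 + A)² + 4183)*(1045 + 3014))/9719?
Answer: 19722681/9719 ≈ 2029.3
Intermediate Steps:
(((-2 + A)² + 4183)*(1045 + 3014))/9719 = (((-2 - 24)² + 4183)*(1045 + 3014))/9719 = (((-26)² + 4183)*4059)*(1/9719) = ((676 + 4183)*4059)*(1/9719) = (4859*4059)*(1/9719) = 19722681*(1/9719) = 19722681/9719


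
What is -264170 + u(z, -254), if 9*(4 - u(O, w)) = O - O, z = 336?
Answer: -264166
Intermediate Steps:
u(O, w) = 4 (u(O, w) = 4 - (O - O)/9 = 4 - 1/9*0 = 4 + 0 = 4)
-264170 + u(z, -254) = -264170 + 4 = -264166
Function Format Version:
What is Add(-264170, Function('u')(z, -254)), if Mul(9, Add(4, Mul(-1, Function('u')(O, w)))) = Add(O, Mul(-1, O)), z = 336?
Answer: -264166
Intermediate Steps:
Function('u')(O, w) = 4 (Function('u')(O, w) = Add(4, Mul(Rational(-1, 9), Add(O, Mul(-1, O)))) = Add(4, Mul(Rational(-1, 9), 0)) = Add(4, 0) = 4)
Add(-264170, Function('u')(z, -254)) = Add(-264170, 4) = -264166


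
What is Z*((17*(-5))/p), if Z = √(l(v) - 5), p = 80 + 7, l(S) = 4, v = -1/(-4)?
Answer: -85*I/87 ≈ -0.97701*I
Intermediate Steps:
v = ¼ (v = -1*(-¼) = ¼ ≈ 0.25000)
p = 87
Z = I (Z = √(4 - 5) = √(-1) = I ≈ 1.0*I)
Z*((17*(-5))/p) = I*((17*(-5))/87) = I*(-85*1/87) = I*(-85/87) = -85*I/87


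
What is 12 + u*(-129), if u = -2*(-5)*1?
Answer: -1278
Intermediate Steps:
u = 10 (u = 10*1 = 10)
12 + u*(-129) = 12 + 10*(-129) = 12 - 1290 = -1278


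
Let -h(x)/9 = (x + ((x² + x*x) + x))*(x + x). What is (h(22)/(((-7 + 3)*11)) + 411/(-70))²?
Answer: 405958848201/4900 ≈ 8.2849e+7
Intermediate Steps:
h(x) = -18*x*(2*x + 2*x²) (h(x) = -9*(x + ((x² + x*x) + x))*(x + x) = -9*(x + ((x² + x²) + x))*2*x = -9*(x + (2*x² + x))*2*x = -9*(x + (x + 2*x²))*2*x = -9*(2*x + 2*x²)*2*x = -18*x*(2*x + 2*x²))
(h(22)/(((-7 + 3)*11)) + 411/(-70))² = ((36*22²*(-1 - 1*22))/(((-7 + 3)*11)) + 411/(-70))² = ((36*484*(-1 - 22))/((-4*11)) + 411*(-1/70))² = ((36*484*(-23))/(-44) - 411/70)² = (-400752*(-1/44) - 411/70)² = (9108 - 411/70)² = (637149/70)² = 405958848201/4900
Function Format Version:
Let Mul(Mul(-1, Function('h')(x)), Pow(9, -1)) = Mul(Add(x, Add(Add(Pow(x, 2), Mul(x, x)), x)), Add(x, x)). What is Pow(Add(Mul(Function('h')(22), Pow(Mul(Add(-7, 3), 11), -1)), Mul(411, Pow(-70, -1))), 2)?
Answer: Rational(405958848201, 4900) ≈ 8.2849e+7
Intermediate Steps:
Function('h')(x) = Mul(-18, x, Add(Mul(2, x), Mul(2, Pow(x, 2)))) (Function('h')(x) = Mul(-9, Mul(Add(x, Add(Add(Pow(x, 2), Mul(x, x)), x)), Add(x, x))) = Mul(-9, Mul(Add(x, Add(Add(Pow(x, 2), Pow(x, 2)), x)), Mul(2, x))) = Mul(-9, Mul(Add(x, Add(Mul(2, Pow(x, 2)), x)), Mul(2, x))) = Mul(-9, Mul(Add(x, Add(x, Mul(2, Pow(x, 2)))), Mul(2, x))) = Mul(-9, Mul(Add(Mul(2, x), Mul(2, Pow(x, 2))), Mul(2, x))) = Mul(-9, Mul(2, x, Add(Mul(2, x), Mul(2, Pow(x, 2))))) = Mul(-18, x, Add(Mul(2, x), Mul(2, Pow(x, 2)))))
Pow(Add(Mul(Function('h')(22), Pow(Mul(Add(-7, 3), 11), -1)), Mul(411, Pow(-70, -1))), 2) = Pow(Add(Mul(Mul(36, Pow(22, 2), Add(-1, Mul(-1, 22))), Pow(Mul(Add(-7, 3), 11), -1)), Mul(411, Pow(-70, -1))), 2) = Pow(Add(Mul(Mul(36, 484, Add(-1, -22)), Pow(Mul(-4, 11), -1)), Mul(411, Rational(-1, 70))), 2) = Pow(Add(Mul(Mul(36, 484, -23), Pow(-44, -1)), Rational(-411, 70)), 2) = Pow(Add(Mul(-400752, Rational(-1, 44)), Rational(-411, 70)), 2) = Pow(Add(9108, Rational(-411, 70)), 2) = Pow(Rational(637149, 70), 2) = Rational(405958848201, 4900)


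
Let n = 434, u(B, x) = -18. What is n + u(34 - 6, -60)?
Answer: 416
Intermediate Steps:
n + u(34 - 6, -60) = 434 - 18 = 416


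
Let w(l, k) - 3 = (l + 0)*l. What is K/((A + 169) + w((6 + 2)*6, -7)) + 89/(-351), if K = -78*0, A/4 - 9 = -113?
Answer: -89/351 ≈ -0.25356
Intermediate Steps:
A = -416 (A = 36 + 4*(-113) = 36 - 452 = -416)
w(l, k) = 3 + l**2 (w(l, k) = 3 + (l + 0)*l = 3 + l*l = 3 + l**2)
K = 0
K/((A + 169) + w((6 + 2)*6, -7)) + 89/(-351) = 0/((-416 + 169) + (3 + ((6 + 2)*6)**2)) + 89/(-351) = 0/(-247 + (3 + (8*6)**2)) + 89*(-1/351) = 0/(-247 + (3 + 48**2)) - 89/351 = 0/(-247 + (3 + 2304)) - 89/351 = 0/(-247 + 2307) - 89/351 = 0/2060 - 89/351 = 0*(1/2060) - 89/351 = 0 - 89/351 = -89/351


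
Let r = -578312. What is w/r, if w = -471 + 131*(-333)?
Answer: 22047/289156 ≈ 0.076246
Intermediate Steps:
w = -44094 (w = -471 - 43623 = -44094)
w/r = -44094/(-578312) = -44094*(-1/578312) = 22047/289156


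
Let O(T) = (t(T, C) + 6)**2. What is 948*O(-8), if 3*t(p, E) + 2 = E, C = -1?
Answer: 23700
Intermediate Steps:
t(p, E) = -2/3 + E/3
O(T) = 25 (O(T) = ((-2/3 + (1/3)*(-1)) + 6)**2 = ((-2/3 - 1/3) + 6)**2 = (-1 + 6)**2 = 5**2 = 25)
948*O(-8) = 948*25 = 23700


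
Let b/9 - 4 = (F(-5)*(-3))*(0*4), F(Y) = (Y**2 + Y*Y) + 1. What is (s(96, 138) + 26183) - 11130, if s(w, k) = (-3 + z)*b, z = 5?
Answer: 15125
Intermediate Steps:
F(Y) = 1 + 2*Y**2 (F(Y) = (Y**2 + Y**2) + 1 = 2*Y**2 + 1 = 1 + 2*Y**2)
b = 36 (b = 36 + 9*(((1 + 2*(-5)**2)*(-3))*(0*4)) = 36 + 9*(((1 + 2*25)*(-3))*0) = 36 + 9*(((1 + 50)*(-3))*0) = 36 + 9*((51*(-3))*0) = 36 + 9*(-153*0) = 36 + 9*0 = 36 + 0 = 36)
s(w, k) = 72 (s(w, k) = (-3 + 5)*36 = 2*36 = 72)
(s(96, 138) + 26183) - 11130 = (72 + 26183) - 11130 = 26255 - 11130 = 15125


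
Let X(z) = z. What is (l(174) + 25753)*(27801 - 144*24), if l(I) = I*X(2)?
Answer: 635428845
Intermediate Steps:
l(I) = 2*I (l(I) = I*2 = 2*I)
(l(174) + 25753)*(27801 - 144*24) = (2*174 + 25753)*(27801 - 144*24) = (348 + 25753)*(27801 - 3456) = 26101*24345 = 635428845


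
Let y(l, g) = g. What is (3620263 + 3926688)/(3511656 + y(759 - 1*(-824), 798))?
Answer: 7546951/3512454 ≈ 2.1486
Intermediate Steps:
(3620263 + 3926688)/(3511656 + y(759 - 1*(-824), 798)) = (3620263 + 3926688)/(3511656 + 798) = 7546951/3512454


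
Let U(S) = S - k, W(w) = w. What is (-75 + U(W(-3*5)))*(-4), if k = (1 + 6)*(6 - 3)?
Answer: 444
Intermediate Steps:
k = 21 (k = 7*3 = 21)
U(S) = -21 + S (U(S) = S - 1*21 = S - 21 = -21 + S)
(-75 + U(W(-3*5)))*(-4) = (-75 + (-21 - 3*5))*(-4) = (-75 + (-21 - 15))*(-4) = (-75 - 36)*(-4) = -111*(-4) = 444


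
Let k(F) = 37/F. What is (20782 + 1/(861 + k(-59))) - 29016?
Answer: -417974249/50762 ≈ -8234.0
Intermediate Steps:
(20782 + 1/(861 + k(-59))) - 29016 = (20782 + 1/(861 + 37/(-59))) - 29016 = (20782 + 1/(861 + 37*(-1/59))) - 29016 = (20782 + 1/(861 - 37/59)) - 29016 = (20782 + 1/(50762/59)) - 29016 = (20782 + 59/50762) - 29016 = 1054935943/50762 - 29016 = -417974249/50762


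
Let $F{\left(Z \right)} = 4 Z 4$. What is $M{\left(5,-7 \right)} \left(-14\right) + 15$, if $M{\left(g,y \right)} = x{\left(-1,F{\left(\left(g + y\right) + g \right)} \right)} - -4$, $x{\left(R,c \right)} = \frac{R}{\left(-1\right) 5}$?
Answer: $- \frac{219}{5} \approx -43.8$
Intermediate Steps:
$F{\left(Z \right)} = 16 Z$
$x{\left(R,c \right)} = - \frac{R}{5}$ ($x{\left(R,c \right)} = \frac{R}{-5} = R \left(- \frac{1}{5}\right) = - \frac{R}{5}$)
$M{\left(g,y \right)} = \frac{21}{5}$ ($M{\left(g,y \right)} = \left(- \frac{1}{5}\right) \left(-1\right) - -4 = \frac{1}{5} + 4 = \frac{21}{5}$)
$M{\left(5,-7 \right)} \left(-14\right) + 15 = \frac{21}{5} \left(-14\right) + 15 = - \frac{294}{5} + 15 = - \frac{219}{5}$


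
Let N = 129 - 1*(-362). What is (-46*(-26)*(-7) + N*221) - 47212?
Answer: 52927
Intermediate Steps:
N = 491 (N = 129 + 362 = 491)
(-46*(-26)*(-7) + N*221) - 47212 = (-46*(-26)*(-7) + 491*221) - 47212 = (1196*(-7) + 108511) - 47212 = (-8372 + 108511) - 47212 = 100139 - 47212 = 52927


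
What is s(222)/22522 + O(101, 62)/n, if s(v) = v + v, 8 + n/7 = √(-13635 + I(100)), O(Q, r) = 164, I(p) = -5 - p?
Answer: 2*(-458593*I + 777*√3435)/(78827*(√3435 + 4*I)) ≈ 0.0061362 - 0.19895*I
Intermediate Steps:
n = -56 + 14*I*√3435 (n = -56 + 7*√(-13635 + (-5 - 1*100)) = -56 + 7*√(-13635 + (-5 - 100)) = -56 + 7*√(-13635 - 105) = -56 + 7*√(-13740) = -56 + 7*(2*I*√3435) = -56 + 14*I*√3435 ≈ -56.0 + 820.52*I)
s(v) = 2*v
s(222)/22522 + O(101, 62)/n = (2*222)/22522 + 164/(-56 + 14*I*√3435) = 444*(1/22522) + 164/(-56 + 14*I*√3435) = 222/11261 + 164/(-56 + 14*I*√3435)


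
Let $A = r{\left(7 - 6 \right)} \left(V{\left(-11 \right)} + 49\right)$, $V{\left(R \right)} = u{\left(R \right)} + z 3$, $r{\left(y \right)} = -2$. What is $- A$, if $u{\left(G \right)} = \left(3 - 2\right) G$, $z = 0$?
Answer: $76$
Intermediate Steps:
$u{\left(G \right)} = G$ ($u{\left(G \right)} = 1 G = G$)
$V{\left(R \right)} = R$ ($V{\left(R \right)} = R + 0 \cdot 3 = R + 0 = R$)
$A = -76$ ($A = - 2 \left(-11 + 49\right) = \left(-2\right) 38 = -76$)
$- A = \left(-1\right) \left(-76\right) = 76$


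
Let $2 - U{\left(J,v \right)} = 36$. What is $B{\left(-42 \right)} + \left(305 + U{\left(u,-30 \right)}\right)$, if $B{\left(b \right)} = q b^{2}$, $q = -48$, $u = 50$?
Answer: $-84401$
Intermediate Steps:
$U{\left(J,v \right)} = -34$ ($U{\left(J,v \right)} = 2 - 36 = -34$)
$B{\left(b \right)} = - 48 b^{2}$
$B{\left(-42 \right)} + \left(305 + U{\left(u,-30 \right)}\right) = - 48 \left(-42\right)^{2} + \left(305 - 34\right) = \left(-48\right) 1764 + 271 = -84672 + 271 = -84401$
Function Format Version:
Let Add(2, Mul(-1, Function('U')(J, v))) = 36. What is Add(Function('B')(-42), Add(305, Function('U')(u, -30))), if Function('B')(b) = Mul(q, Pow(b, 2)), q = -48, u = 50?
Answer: -84401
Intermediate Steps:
Function('U')(J, v) = -34 (Function('U')(J, v) = Add(2, Mul(-1, 36)) = Add(2, -36) = -34)
Function('B')(b) = Mul(-48, Pow(b, 2))
Add(Function('B')(-42), Add(305, Function('U')(u, -30))) = Add(Mul(-48, Pow(-42, 2)), Add(305, -34)) = Add(Mul(-48, 1764), 271) = Add(-84672, 271) = -84401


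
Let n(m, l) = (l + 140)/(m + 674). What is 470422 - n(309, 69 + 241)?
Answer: 462424376/983 ≈ 4.7042e+5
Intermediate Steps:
n(m, l) = (140 + l)/(674 + m)
470422 - n(309, 69 + 241) = 470422 - (140 + (69 + 241))/(674 + 309) = 470422 - (140 + 310)/983 = 470422 - 450/983 = 462424376/983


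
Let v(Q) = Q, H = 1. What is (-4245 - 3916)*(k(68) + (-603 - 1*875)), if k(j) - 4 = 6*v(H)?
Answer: 11980348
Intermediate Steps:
k(j) = 10 (k(j) = 4 + 6*1 = 4 + 6 = 10)
(-4245 - 3916)*(k(68) + (-603 - 1*875)) = (-4245 - 3916)*(10 + (-603 - 1*875)) = -8161*(10 + (-603 - 875)) = -8161*(10 - 1478) = -8161*(-1468) = 11980348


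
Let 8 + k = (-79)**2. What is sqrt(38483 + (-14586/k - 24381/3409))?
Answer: 2*sqrt(88624535292124103)/3035471 ≈ 196.15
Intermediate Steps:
k = 6233 (k = -8 + (-79)**2 = -8 + 6241 = 6233)
sqrt(38483 + (-14586/k - 24381/3409)) = sqrt(38483 + (-14586/6233 - 24381/3409)) = sqrt(38483 + (-14586*1/6233 - 24381*1/3409)) = sqrt(38483 + (-14586/6233 - 3483/487)) = sqrt(38483 - 28812921/3035471) = sqrt(116785217572/3035471) = 2*sqrt(88624535292124103)/3035471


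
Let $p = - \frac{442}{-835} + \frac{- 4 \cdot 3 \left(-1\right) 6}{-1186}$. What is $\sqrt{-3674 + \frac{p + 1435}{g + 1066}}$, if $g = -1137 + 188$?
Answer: $\frac{i \sqrt{1365519772220180785}}{19311045} \approx 60.512 i$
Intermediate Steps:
$g = -949$
$p = \frac{232046}{495155}$ ($p = \left(-442\right) \left(- \frac{1}{835}\right) + \left(-4\right) \left(-3\right) 6 \left(- \frac{1}{1186}\right) = \frac{442}{835} + 12 \cdot 6 \left(- \frac{1}{1186}\right) = \frac{442}{835} + 72 \left(- \frac{1}{1186}\right) = \frac{442}{835} - \frac{36}{593} = \frac{232046}{495155} \approx 0.46863$)
$\sqrt{-3674 + \frac{p + 1435}{g + 1066}} = \sqrt{-3674 + \frac{\frac{232046}{495155} + 1435}{-949 + 1066}} = \sqrt{-3674 + \frac{710779471}{495155 \cdot 117}} = \sqrt{-3674 + \frac{710779471}{495155} \cdot \frac{1}{117}} = \sqrt{-3674 + \frac{710779471}{57933135}} = \sqrt{- \frac{212135558519}{57933135}} = \frac{i \sqrt{1365519772220180785}}{19311045}$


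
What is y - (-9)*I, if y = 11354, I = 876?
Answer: 19238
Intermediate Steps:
y - (-9)*I = 11354 - (-9)*876 = 11354 - 1*(-7884) = 11354 + 7884 = 19238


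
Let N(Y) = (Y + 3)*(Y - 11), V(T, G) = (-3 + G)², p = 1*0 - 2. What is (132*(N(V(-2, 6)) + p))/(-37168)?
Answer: 429/4646 ≈ 0.092337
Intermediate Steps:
p = -2 (p = 0 - 2 = -2)
N(Y) = (-11 + Y)*(3 + Y) (N(Y) = (3 + Y)*(-11 + Y) = (-11 + Y)*(3 + Y))
(132*(N(V(-2, 6)) + p))/(-37168) = (132*((-33 + ((-3 + 6)²)² - 8*(-3 + 6)²) - 2))/(-37168) = (132*((-33 + (3²)² - 8*3²) - 2))*(-1/37168) = (132*((-33 + 9² - 8*9) - 2))*(-1/37168) = (132*((-33 + 81 - 72) - 2))*(-1/37168) = (132*(-24 - 2))*(-1/37168) = (132*(-26))*(-1/37168) = -3432*(-1/37168) = 429/4646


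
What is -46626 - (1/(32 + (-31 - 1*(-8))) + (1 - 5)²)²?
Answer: -3797731/81 ≈ -46886.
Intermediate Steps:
-46626 - (1/(32 + (-31 - 1*(-8))) + (1 - 5)²)² = -46626 - (1/(32 + (-31 + 8)) + (-4)²)² = -46626 - (1/(32 - 23) + 16)² = -46626 - (1/9 + 16)² = -46626 - (⅑ + 16)² = -46626 - (145/9)² = -46626 - 1*21025/81 = -46626 - 21025/81 = -3797731/81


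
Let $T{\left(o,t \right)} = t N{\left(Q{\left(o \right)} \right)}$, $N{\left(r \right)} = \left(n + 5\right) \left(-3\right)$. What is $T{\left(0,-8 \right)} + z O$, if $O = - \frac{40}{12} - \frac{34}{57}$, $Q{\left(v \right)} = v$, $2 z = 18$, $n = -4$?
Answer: $- \frac{216}{19} \approx -11.368$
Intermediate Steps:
$z = 9$ ($z = \frac{1}{2} \cdot 18 = 9$)
$N{\left(r \right)} = -3$ ($N{\left(r \right)} = \left(-4 + 5\right) \left(-3\right) = 1 \left(-3\right) = -3$)
$T{\left(o,t \right)} = - 3 t$ ($T{\left(o,t \right)} = t \left(-3\right) = - 3 t$)
$O = - \frac{224}{57}$ ($O = \left(-40\right) \frac{1}{12} - \frac{34}{57} = - \frac{10}{3} - \frac{34}{57} = - \frac{224}{57} \approx -3.9298$)
$T{\left(0,-8 \right)} + z O = \left(-3\right) \left(-8\right) + 9 \left(- \frac{224}{57}\right) = 24 - \frac{672}{19} = - \frac{216}{19}$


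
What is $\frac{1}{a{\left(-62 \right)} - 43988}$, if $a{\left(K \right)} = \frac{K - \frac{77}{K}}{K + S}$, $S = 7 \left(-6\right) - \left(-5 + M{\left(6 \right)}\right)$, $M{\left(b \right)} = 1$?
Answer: $- \frac{6200}{272721833} \approx -2.2734 \cdot 10^{-5}$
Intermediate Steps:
$S = -38$ ($S = 7 \left(-6\right) + \left(5 - 1\right) = -42 + \left(5 - 1\right) = -42 + 4 = -38$)
$a{\left(K \right)} = \frac{K - \frac{77}{K}}{-38 + K}$ ($a{\left(K \right)} = \frac{K - \frac{77}{K}}{K - 38} = \frac{K - \frac{77}{K}}{-38 + K}$)
$\frac{1}{a{\left(-62 \right)} - 43988} = \frac{1}{\frac{-77 + \left(-62\right)^{2}}{\left(-62\right) \left(-38 - 62\right)} - 43988} = \frac{1}{- \frac{-77 + 3844}{62 \left(-100\right)} - 43988} = \frac{1}{\left(- \frac{1}{62}\right) \left(- \frac{1}{100}\right) 3767 - 43988} = \frac{1}{\frac{3767}{6200} - 43988} = \frac{1}{- \frac{272721833}{6200}} = - \frac{6200}{272721833}$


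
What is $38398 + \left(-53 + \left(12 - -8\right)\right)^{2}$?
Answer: $39487$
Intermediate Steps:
$38398 + \left(-53 + \left(12 - -8\right)\right)^{2} = 38398 + \left(-53 + \left(12 + 8\right)\right)^{2} = 38398 + \left(-53 + 20\right)^{2} = 38398 + \left(-33\right)^{2} = 38398 + 1089 = 39487$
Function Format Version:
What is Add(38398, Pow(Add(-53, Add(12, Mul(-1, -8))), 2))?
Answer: 39487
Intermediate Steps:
Add(38398, Pow(Add(-53, Add(12, Mul(-1, -8))), 2)) = Add(38398, Pow(Add(-53, Add(12, 8)), 2)) = Add(38398, Pow(Add(-53, 20), 2)) = Add(38398, Pow(-33, 2)) = Add(38398, 1089) = 39487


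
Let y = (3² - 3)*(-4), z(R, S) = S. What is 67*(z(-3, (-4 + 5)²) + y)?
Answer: -1541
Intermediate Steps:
y = -24 (y = (9 - 3)*(-4) = 6*(-4) = -24)
67*(z(-3, (-4 + 5)²) + y) = 67*((-4 + 5)² - 24) = 67*(1² - 24) = 67*(1 - 24) = 67*(-23) = -1541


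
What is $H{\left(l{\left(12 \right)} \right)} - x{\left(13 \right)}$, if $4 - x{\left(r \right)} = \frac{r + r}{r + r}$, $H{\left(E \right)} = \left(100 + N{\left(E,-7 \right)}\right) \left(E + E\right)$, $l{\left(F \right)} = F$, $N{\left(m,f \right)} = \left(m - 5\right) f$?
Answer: $1221$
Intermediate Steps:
$N{\left(m,f \right)} = f \left(-5 + m\right)$ ($N{\left(m,f \right)} = \left(-5 + m\right) f = f \left(-5 + m\right)$)
$H{\left(E \right)} = 2 E \left(135 - 7 E\right)$ ($H{\left(E \right)} = \left(100 - 7 \left(-5 + E\right)\right) \left(E + E\right) = \left(100 - \left(-35 + 7 E\right)\right) 2 E = \left(135 - 7 E\right) 2 E = 2 E \left(135 - 7 E\right)$)
$x{\left(r \right)} = 3$ ($x{\left(r \right)} = 4 - \frac{r + r}{r + r} = 4 - \frac{2 r}{2 r} = 4 - 2 r \frac{1}{2 r} = 4 - 1 = 3$)
$H{\left(l{\left(12 \right)} \right)} - x{\left(13 \right)} = 2 \cdot 12 \left(135 - 84\right) - 3 = 2 \cdot 12 \cdot 51 - 3 = 1224 - 3 = 1221$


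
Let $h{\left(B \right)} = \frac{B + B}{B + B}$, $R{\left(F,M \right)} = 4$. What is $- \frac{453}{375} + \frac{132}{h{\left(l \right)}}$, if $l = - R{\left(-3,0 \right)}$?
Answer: $\frac{16349}{125} \approx 130.79$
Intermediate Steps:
$l = -4$ ($l = \left(-1\right) 4 = -4$)
$h{\left(B \right)} = 1$ ($h{\left(B \right)} = \frac{2 B}{2 B} = 2 B \frac{1}{2 B} = 1$)
$- \frac{453}{375} + \frac{132}{h{\left(l \right)}} = - \frac{453}{375} + \frac{132}{1} = \left(-453\right) \frac{1}{375} + 132 \cdot 1 = - \frac{151}{125} + 132 = \frac{16349}{125}$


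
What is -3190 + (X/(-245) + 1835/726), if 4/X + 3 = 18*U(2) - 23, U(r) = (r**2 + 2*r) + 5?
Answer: -14740849213/4624620 ≈ -3187.5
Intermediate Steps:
U(r) = 5 + r**2 + 2*r
X = 1/52 (X = 4/(-3 + (18*(5 + 2**2 + 2*2) - 23)) = 4/(-3 + (18*(5 + 4 + 4) - 23)) = 4/(-3 + (18*13 - 23)) = 4/(-3 + (234 - 23)) = 4/(-3 + 211) = 4/208 = 4*(1/208) = 1/52 ≈ 0.019231)
-3190 + (X/(-245) + 1835/726) = -3190 + ((1/52)/(-245) + 1835/726) = -3190 + ((1/52)*(-1/245) + 1835*(1/726)) = -3190 + (-1/12740 + 1835/726) = -3190 + 11688587/4624620 = -14740849213/4624620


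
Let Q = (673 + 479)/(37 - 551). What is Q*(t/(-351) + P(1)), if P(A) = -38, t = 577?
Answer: 890560/10023 ≈ 88.852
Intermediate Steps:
Q = -576/257 (Q = 1152/(-514) = 1152*(-1/514) = -576/257 ≈ -2.2412)
Q*(t/(-351) + P(1)) = -576*(577/(-351) - 38)/257 = -576*(577*(-1/351) - 38)/257 = -576*(-577/351 - 38)/257 = -576/257*(-13915/351) = 890560/10023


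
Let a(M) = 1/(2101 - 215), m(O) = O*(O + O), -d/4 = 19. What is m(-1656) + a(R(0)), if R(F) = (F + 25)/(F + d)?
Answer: 10344091393/1886 ≈ 5.4847e+6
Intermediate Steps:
d = -76 (d = -4*19 = -76)
m(O) = 2*O² (m(O) = O*(2*O) = 2*O²)
R(F) = (25 + F)/(-76 + F) (R(F) = (F + 25)/(F - 76) = (25 + F)/(-76 + F))
a(M) = 1/1886
m(-1656) + a(R(0)) = 2*(-1656)² + 1/1886 = 2*2742336 + 1/1886 = 5484672 + 1/1886 = 10344091393/1886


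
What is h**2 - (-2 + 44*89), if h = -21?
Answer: -3473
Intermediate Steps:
h**2 - (-2 + 44*89) = (-21)**2 - (-2 + 44*89) = 441 - (-2 + 3916) = 441 - 1*3914 = 441 - 3914 = -3473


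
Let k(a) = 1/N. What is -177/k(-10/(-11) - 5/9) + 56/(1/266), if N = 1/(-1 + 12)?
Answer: 163679/11 ≈ 14880.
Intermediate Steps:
N = 1/11 ≈ 0.090909
k(a) = 11 (k(a) = 1/(1/11) = 11)
-177/k(-10/(-11) - 5/9) + 56/(1/266) = -177/11 + 56/(1/266) = -177*1/11 + 56/(1/266) = -177/11 + 56*266 = -177/11 + 14896 = 163679/11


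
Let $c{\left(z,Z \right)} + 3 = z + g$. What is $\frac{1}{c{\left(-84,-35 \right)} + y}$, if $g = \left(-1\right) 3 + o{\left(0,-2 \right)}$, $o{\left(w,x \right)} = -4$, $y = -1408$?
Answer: $- \frac{1}{1502} \approx -0.00066578$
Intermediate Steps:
$g = -7$ ($g = \left(-1\right) 3 - 4 = -3 - 4 = -7$)
$c{\left(z,Z \right)} = -10 + z$ ($c{\left(z,Z \right)} = -3 + \left(z - 7\right) = -3 + \left(-7 + z\right) = -10 + z$)
$\frac{1}{c{\left(-84,-35 \right)} + y} = \frac{1}{\left(-10 - 84\right) - 1408} = \frac{1}{-94 - 1408} = \frac{1}{-1502} = - \frac{1}{1502}$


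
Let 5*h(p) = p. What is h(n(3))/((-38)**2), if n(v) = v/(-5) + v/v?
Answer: 1/18050 ≈ 5.5402e-5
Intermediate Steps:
n(v) = 1 - v/5 (n(v) = v*(-1/5) + 1 = -v/5 + 1 = 1 - v/5)
h(p) = p/5
h(n(3))/((-38)**2) = ((1 - 1/5*3)/5)/((-38)**2) = ((1 - 3/5)/5)/1444 = ((1/5)*(2/5))*(1/1444) = (2/25)*(1/1444) = 1/18050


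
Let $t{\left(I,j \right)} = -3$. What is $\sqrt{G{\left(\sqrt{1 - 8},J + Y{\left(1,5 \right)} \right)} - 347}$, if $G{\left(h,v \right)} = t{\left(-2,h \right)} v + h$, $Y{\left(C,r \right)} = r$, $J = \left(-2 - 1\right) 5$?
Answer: $\sqrt{-317 + i \sqrt{7}} \approx 0.0743 + 17.805 i$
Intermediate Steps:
$J = -15$ ($J = \left(-3\right) 5 = -15$)
$G{\left(h,v \right)} = h - 3 v$ ($G{\left(h,v \right)} = - 3 v + h = h - 3 v$)
$\sqrt{G{\left(\sqrt{1 - 8},J + Y{\left(1,5 \right)} \right)} - 347} = \sqrt{\left(\sqrt{1 - 8} - 3 \left(-15 + 5\right)\right) - 347} = \sqrt{\left(\sqrt{-7} - -30\right) - 347} = \sqrt{\left(i \sqrt{7} + 30\right) - 347} = \sqrt{\left(30 + i \sqrt{7}\right) - 347} = \sqrt{-317 + i \sqrt{7}}$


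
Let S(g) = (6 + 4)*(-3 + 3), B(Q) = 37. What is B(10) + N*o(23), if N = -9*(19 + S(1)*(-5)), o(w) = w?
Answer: -3896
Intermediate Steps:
S(g) = 0 (S(g) = 10*0 = 0)
N = -171 (N = -9*(19 + 0*(-5)) = -9*(19 + 0) = -9*19 = -171)
B(10) + N*o(23) = 37 - 171*23 = 37 - 3933 = -3896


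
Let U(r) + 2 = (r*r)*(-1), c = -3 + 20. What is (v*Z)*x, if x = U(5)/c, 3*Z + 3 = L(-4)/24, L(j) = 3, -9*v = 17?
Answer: -23/8 ≈ -2.8750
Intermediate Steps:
v = -17/9 (v = -⅑*17 = -17/9 ≈ -1.8889)
c = 17
U(r) = -2 - r² (U(r) = -2 + (r*r)*(-1) = -2 + r²*(-1) = -2 - r²)
Z = -23/24 (Z = -1 + (3/24)/3 = -1 + (3*(1/24))/3 = -1 + (⅓)*(⅛) = -1 + 1/24 = -23/24 ≈ -0.95833)
x = -27/17 (x = (-2 - 1*5²)/17 = (-2 - 1*25)*(1/17) = (-2 - 25)*(1/17) = -27*1/17 = -27/17 ≈ -1.5882)
(v*Z)*x = -17/9*(-23/24)*(-27/17) = (391/216)*(-27/17) = -23/8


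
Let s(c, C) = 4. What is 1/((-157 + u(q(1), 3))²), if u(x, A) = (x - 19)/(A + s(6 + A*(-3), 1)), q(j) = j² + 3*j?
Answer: 49/1240996 ≈ 3.9484e-5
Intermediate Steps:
u(x, A) = (-19 + x)/(4 + A) (u(x, A) = (x - 19)/(A + 4) = (-19 + x)/(4 + A))
1/((-157 + u(q(1), 3))²) = 1/((-157 + (-19 + 1*(3 + 1))/(4 + 3))²) = 1/((-157 + (-19 + 1*4)/7)²) = 1/((-157 + (-19 + 4)/7)²) = 1/((-157 + (⅐)*(-15))²) = 1/((-157 - 15/7)²) = 1/((-1114/7)²) = 1/(1240996/49) = 49/1240996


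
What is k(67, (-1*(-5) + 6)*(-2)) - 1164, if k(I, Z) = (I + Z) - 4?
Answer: -1123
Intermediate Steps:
k(I, Z) = -4 + I + Z
k(67, (-1*(-5) + 6)*(-2)) - 1164 = (-4 + 67 + (-1*(-5) + 6)*(-2)) - 1164 = (-4 + 67 + (5 + 6)*(-2)) - 1164 = (-4 + 67 + 11*(-2)) - 1164 = (-4 + 67 - 22) - 1164 = 41 - 1164 = -1123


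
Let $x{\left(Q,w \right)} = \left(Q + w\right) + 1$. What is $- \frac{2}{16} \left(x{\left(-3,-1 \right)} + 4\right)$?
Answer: $- \frac{1}{8} \approx -0.125$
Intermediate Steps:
$x{\left(Q,w \right)} = 1 + Q + w$
$- \frac{2}{16} \left(x{\left(-3,-1 \right)} + 4\right) = - \frac{2}{16} \left(\left(1 - 3 - 1\right) + 4\right) = \left(-2\right) \frac{1}{16} \left(-3 + 4\right) = \left(- \frac{1}{8}\right) 1 = - \frac{1}{8}$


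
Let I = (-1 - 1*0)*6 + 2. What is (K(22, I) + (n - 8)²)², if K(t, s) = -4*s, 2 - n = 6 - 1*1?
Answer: 18769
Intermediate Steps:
n = -3 (n = 2 - (6 - 1*1) = 2 - (6 - 1) = 2 - 1*5 = 2 - 5 = -3)
I = -4 (I = (-1 + 0)*6 + 2 = -1*6 + 2 = -6 + 2 = -4)
(K(22, I) + (n - 8)²)² = (-4*(-4) + (-3 - 8)²)² = (16 + (-11)²)² = (16 + 121)² = 137² = 18769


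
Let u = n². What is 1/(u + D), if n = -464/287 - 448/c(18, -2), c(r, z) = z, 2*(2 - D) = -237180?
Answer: 82369/13841807424 ≈ 5.9507e-6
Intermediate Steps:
D = 118592 (D = 2 - ½*(-237180) = 2 + 118590 = 118592)
n = 63824/287 (n = -464/287 - 448/(-2) = -464*1/287 - 448*(-½) = -464/287 + 224 = 63824/287 ≈ 222.38)
u = 4073502976/82369 (u = (63824/287)² = 4073502976/82369 ≈ 49454.)
1/(u + D) = 1/(4073502976/82369 + 118592) = 1/(13841807424/82369) = 82369/13841807424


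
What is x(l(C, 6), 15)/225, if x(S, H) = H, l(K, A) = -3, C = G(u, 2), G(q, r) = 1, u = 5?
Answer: 1/15 ≈ 0.066667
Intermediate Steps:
C = 1
x(l(C, 6), 15)/225 = 15/225 = 15*(1/225) = 1/15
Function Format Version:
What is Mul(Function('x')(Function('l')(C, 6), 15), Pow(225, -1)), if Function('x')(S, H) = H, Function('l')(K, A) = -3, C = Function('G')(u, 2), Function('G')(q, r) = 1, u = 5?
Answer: Rational(1, 15) ≈ 0.066667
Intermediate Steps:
C = 1
Mul(Function('x')(Function('l')(C, 6), 15), Pow(225, -1)) = Mul(15, Pow(225, -1)) = Mul(15, Rational(1, 225)) = Rational(1, 15)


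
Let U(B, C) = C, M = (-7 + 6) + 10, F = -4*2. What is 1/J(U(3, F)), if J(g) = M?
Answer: ⅑ ≈ 0.11111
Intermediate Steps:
F = -8
M = 9 (M = -1 + 10 = 9)
J(g) = 9
1/J(U(3, F)) = 1/9 = ⅑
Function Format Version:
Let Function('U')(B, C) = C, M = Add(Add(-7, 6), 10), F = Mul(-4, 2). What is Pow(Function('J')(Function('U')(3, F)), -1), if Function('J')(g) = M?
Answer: Rational(1, 9) ≈ 0.11111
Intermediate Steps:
F = -8
M = 9 (M = Add(-1, 10) = 9)
Function('J')(g) = 9
Pow(Function('J')(Function('U')(3, F)), -1) = Pow(9, -1) = Rational(1, 9)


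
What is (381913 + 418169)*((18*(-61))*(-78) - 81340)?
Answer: 3443552928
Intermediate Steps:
(381913 + 418169)*((18*(-61))*(-78) - 81340) = 800082*(-1098*(-78) - 81340) = 800082*(85644 - 81340) = 800082*4304 = 3443552928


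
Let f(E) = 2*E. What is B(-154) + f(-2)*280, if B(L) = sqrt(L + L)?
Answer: -1120 + 2*I*sqrt(77) ≈ -1120.0 + 17.55*I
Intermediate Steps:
B(L) = sqrt(2)*sqrt(L) (B(L) = sqrt(2*L) = sqrt(2)*sqrt(L))
B(-154) + f(-2)*280 = sqrt(2)*sqrt(-154) + (2*(-2))*280 = sqrt(2)*(I*sqrt(154)) - 4*280 = 2*I*sqrt(77) - 1120 = -1120 + 2*I*sqrt(77)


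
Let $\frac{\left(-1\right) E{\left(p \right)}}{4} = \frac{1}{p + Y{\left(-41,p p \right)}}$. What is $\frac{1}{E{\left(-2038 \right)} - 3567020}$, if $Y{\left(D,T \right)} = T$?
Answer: $- \frac{2075703}{7404074115062} \approx -2.8035 \cdot 10^{-7}$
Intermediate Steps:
$E{\left(p \right)} = - \frac{4}{p + p^{2}}$ ($E{\left(p \right)} = - \frac{4}{p + p p} = - \frac{4}{p + p^{2}}$)
$\frac{1}{E{\left(-2038 \right)} - 3567020} = \frac{1}{- \frac{4}{\left(-2038\right) \left(1 - 2038\right)} - 3567020} = \frac{1}{\left(-4\right) \left(- \frac{1}{2038}\right) \frac{1}{-2037} - 3567020} = \frac{1}{\left(-4\right) \left(- \frac{1}{2038}\right) \left(- \frac{1}{2037}\right) - 3567020} = \frac{1}{- \frac{2}{2075703} - 3567020} = \frac{1}{- \frac{7404074115062}{2075703}} = - \frac{2075703}{7404074115062}$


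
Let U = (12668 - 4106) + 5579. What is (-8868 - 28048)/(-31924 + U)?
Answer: 36916/17783 ≈ 2.0759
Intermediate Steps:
U = 14141 (U = 8562 + 5579 = 14141)
(-8868 - 28048)/(-31924 + U) = (-8868 - 28048)/(-31924 + 14141) = -36916/(-17783) = -36916*(-1/17783) = 36916/17783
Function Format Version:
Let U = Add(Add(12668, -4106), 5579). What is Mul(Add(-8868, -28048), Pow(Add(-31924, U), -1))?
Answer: Rational(36916, 17783) ≈ 2.0759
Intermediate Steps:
U = 14141 (U = Add(8562, 5579) = 14141)
Mul(Add(-8868, -28048), Pow(Add(-31924, U), -1)) = Mul(Add(-8868, -28048), Pow(Add(-31924, 14141), -1)) = Mul(-36916, Pow(-17783, -1)) = Mul(-36916, Rational(-1, 17783)) = Rational(36916, 17783)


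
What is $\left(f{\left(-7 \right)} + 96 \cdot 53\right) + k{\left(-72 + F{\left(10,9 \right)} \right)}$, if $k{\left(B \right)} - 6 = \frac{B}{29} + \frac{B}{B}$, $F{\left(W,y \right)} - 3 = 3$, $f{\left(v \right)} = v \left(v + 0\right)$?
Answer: $\frac{149110}{29} \approx 5141.7$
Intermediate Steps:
$f{\left(v \right)} = v^{2}$ ($f{\left(v \right)} = v v = v^{2}$)
$F{\left(W,y \right)} = 6$ ($F{\left(W,y \right)} = 3 + 3 = 6$)
$k{\left(B \right)} = 7 + \frac{B}{29}$ ($k{\left(B \right)} = 6 + \left(\frac{B}{29} + \frac{B}{B}\right) = 6 + \left(B \frac{1}{29} + 1\right) = 6 + \left(\frac{B}{29} + 1\right) = 6 + \left(1 + \frac{B}{29}\right) = 7 + \frac{B}{29}$)
$\left(f{\left(-7 \right)} + 96 \cdot 53\right) + k{\left(-72 + F{\left(10,9 \right)} \right)} = \left(\left(-7\right)^{2} + 96 \cdot 53\right) + \left(7 + \frac{-72 + 6}{29}\right) = \left(49 + 5088\right) + \left(7 + \frac{1}{29} \left(-66\right)\right) = 5137 + \left(7 - \frac{66}{29}\right) = 5137 + \frac{137}{29} = \frac{149110}{29}$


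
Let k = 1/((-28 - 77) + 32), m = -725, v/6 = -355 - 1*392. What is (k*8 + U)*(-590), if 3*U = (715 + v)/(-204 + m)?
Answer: -149090050/203451 ≈ -732.81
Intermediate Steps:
v = -4482 (v = 6*(-355 - 1*392) = 6*(-355 - 392) = 6*(-747) = -4482)
k = -1/73 (k = 1/(-105 + 32) = 1/(-73) = -1/73 ≈ -0.013699)
U = 3767/2787 (U = ((715 - 4482)/(-204 - 725))/3 = (-3767/(-929))/3 = (-3767*(-1/929))/3 = (1/3)*(3767/929) = 3767/2787 ≈ 1.3516)
(k*8 + U)*(-590) = (-1/73*8 + 3767/2787)*(-590) = (-8/73 + 3767/2787)*(-590) = (252695/203451)*(-590) = -149090050/203451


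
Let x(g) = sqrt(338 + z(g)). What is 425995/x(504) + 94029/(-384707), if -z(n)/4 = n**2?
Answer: -94029/384707 - 425995*I*sqrt(1015726)/1015726 ≈ -0.24442 - 422.68*I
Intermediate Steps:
z(n) = -4*n**2
x(g) = sqrt(338 - 4*g**2)
425995/x(504) + 94029/(-384707) = 425995/(sqrt(338 - 4*504**2)) + 94029/(-384707) = 425995/(sqrt(338 - 4*254016)) + 94029*(-1/384707) = 425995/(sqrt(338 - 1016064)) - 94029/384707 = 425995/(sqrt(-1015726)) - 94029/384707 = 425995/((I*sqrt(1015726))) - 94029/384707 = 425995*(-I*sqrt(1015726)/1015726) - 94029/384707 = -425995*I*sqrt(1015726)/1015726 - 94029/384707 = -94029/384707 - 425995*I*sqrt(1015726)/1015726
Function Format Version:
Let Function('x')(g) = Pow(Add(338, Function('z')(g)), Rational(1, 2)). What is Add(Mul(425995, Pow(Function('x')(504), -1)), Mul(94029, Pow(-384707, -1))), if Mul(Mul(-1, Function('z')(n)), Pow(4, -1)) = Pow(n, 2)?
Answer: Add(Rational(-94029, 384707), Mul(Rational(-425995, 1015726), I, Pow(1015726, Rational(1, 2)))) ≈ Add(-0.24442, Mul(-422.68, I))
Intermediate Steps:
Function('z')(n) = Mul(-4, Pow(n, 2))
Function('x')(g) = Pow(Add(338, Mul(-4, Pow(g, 2))), Rational(1, 2))
Add(Mul(425995, Pow(Function('x')(504), -1)), Mul(94029, Pow(-384707, -1))) = Add(Mul(425995, Pow(Pow(Add(338, Mul(-4, Pow(504, 2))), Rational(1, 2)), -1)), Mul(94029, Pow(-384707, -1))) = Add(Mul(425995, Pow(Pow(Add(338, Mul(-4, 254016)), Rational(1, 2)), -1)), Mul(94029, Rational(-1, 384707))) = Add(Mul(425995, Pow(Pow(Add(338, -1016064), Rational(1, 2)), -1)), Rational(-94029, 384707)) = Add(Mul(425995, Pow(Pow(-1015726, Rational(1, 2)), -1)), Rational(-94029, 384707)) = Add(Mul(425995, Pow(Mul(I, Pow(1015726, Rational(1, 2))), -1)), Rational(-94029, 384707)) = Add(Mul(425995, Mul(Rational(-1, 1015726), I, Pow(1015726, Rational(1, 2)))), Rational(-94029, 384707)) = Add(Mul(Rational(-425995, 1015726), I, Pow(1015726, Rational(1, 2))), Rational(-94029, 384707)) = Add(Rational(-94029, 384707), Mul(Rational(-425995, 1015726), I, Pow(1015726, Rational(1, 2))))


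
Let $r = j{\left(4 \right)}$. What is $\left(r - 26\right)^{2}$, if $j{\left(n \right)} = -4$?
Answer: $900$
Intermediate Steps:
$r = -4$
$\left(r - 26\right)^{2} = \left(-4 - 26\right)^{2} = \left(-30\right)^{2} = 900$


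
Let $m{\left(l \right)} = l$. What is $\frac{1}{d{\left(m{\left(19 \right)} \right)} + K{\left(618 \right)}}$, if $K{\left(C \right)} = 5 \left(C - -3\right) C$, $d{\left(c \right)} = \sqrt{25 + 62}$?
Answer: $\frac{639630}{1227379610671} - \frac{\sqrt{87}}{3682138832013} \approx 5.2113 \cdot 10^{-7}$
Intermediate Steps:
$d{\left(c \right)} = \sqrt{87}$
$K{\left(C \right)} = C \left(15 + 5 C\right)$ ($K{\left(C \right)} = 5 \left(C + 3\right) C = 5 \left(3 + C\right) C = \left(15 + 5 C\right) C = C \left(15 + 5 C\right)$)
$\frac{1}{d{\left(m{\left(19 \right)} \right)} + K{\left(618 \right)}} = \frac{1}{\sqrt{87} + 5 \cdot 618 \left(3 + 618\right)} = \frac{1}{\sqrt{87} + 5 \cdot 618 \cdot 621} = \frac{1}{\sqrt{87} + 1918890} = \frac{1}{1918890 + \sqrt{87}}$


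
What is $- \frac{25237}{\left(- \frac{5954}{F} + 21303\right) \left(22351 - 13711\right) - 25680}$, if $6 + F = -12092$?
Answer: $- \frac{152658613}{1113236741040} \approx -0.00013713$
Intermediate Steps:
$F = -12098$ ($F = -6 - 12092 = -12098$)
$- \frac{25237}{\left(- \frac{5954}{F} + 21303\right) \left(22351 - 13711\right) - 25680} = - \frac{25237}{\left(- \frac{5954}{-12098} + 21303\right) \left(22351 - 13711\right) - 25680} = - \frac{25237}{\left(\left(-5954\right) \left(- \frac{1}{12098}\right) + 21303\right) 8640 - 25680} = - \frac{25237}{\left(\frac{2977}{6049} + 21303\right) 8640 - 25680} = - \frac{25237}{\frac{128864824}{6049} \cdot 8640 - 25680} = - \frac{25237}{\frac{1113392079360}{6049} - 25680} = - \frac{25237}{\frac{1113236741040}{6049}} = \left(-25237\right) \frac{6049}{1113236741040} = - \frac{152658613}{1113236741040}$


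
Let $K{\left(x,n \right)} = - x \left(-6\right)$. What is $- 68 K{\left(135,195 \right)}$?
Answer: $-55080$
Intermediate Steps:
$K{\left(x,n \right)} = 6 x$
$- 68 K{\left(135,195 \right)} = - 68 \cdot 6 \cdot 135 = \left(-68\right) 810 = -55080$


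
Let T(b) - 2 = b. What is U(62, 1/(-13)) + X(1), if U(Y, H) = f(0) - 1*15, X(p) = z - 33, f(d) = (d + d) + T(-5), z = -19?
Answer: -70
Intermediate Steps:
T(b) = 2 + b
f(d) = -3 + 2*d (f(d) = (d + d) + (2 - 5) = 2*d - 3 = -3 + 2*d)
X(p) = -52 (X(p) = -19 - 33 = -52)
U(Y, H) = -18 (U(Y, H) = (-3 + 2*0) - 1*15 = (-3 + 0) - 15 = -3 - 15 = -18)
U(62, 1/(-13)) + X(1) = -18 - 52 = -70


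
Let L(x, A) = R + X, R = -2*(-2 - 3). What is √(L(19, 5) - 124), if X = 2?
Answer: 4*I*√7 ≈ 10.583*I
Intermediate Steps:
R = 10 (R = -2*(-5) = 10)
L(x, A) = 12 (L(x, A) = 10 + 2 = 12)
√(L(19, 5) - 124) = √(12 - 124) = √(-112) = 4*I*√7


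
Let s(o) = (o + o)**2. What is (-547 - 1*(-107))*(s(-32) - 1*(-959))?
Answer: -2224200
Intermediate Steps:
s(o) = 4*o**2 (s(o) = (2*o)**2 = 4*o**2)
(-547 - 1*(-107))*(s(-32) - 1*(-959)) = (-547 - 1*(-107))*(4*(-32)**2 - 1*(-959)) = (-547 + 107)*(4*1024 + 959) = -440*(4096 + 959) = -440*5055 = -2224200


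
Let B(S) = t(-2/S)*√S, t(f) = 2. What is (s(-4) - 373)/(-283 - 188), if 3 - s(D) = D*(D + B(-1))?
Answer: 386/471 - 8*I/471 ≈ 0.81953 - 0.016985*I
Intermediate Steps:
B(S) = 2*√S
s(D) = 3 - D*(D + 2*I) (s(D) = 3 - D*(D + 2*√(-1)) = 3 - D*(D + 2*I))
(s(-4) - 373)/(-283 - 188) = ((3 - 1*(-4)² - 2*I*(-4)) - 373)/(-283 - 188) = ((3 - 1*16 + 8*I) - 373)/(-471) = ((3 - 16 + 8*I) - 373)*(-1/471) = ((-13 + 8*I) - 373)*(-1/471) = (-386 + 8*I)*(-1/471) = 386/471 - 8*I/471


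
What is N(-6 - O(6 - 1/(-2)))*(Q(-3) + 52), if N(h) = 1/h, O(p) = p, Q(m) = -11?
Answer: -82/25 ≈ -3.2800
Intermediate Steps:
N(h) = 1/h
N(-6 - O(6 - 1/(-2)))*(Q(-3) + 52) = (-11 + 52)/(-6 - (6 - 1/(-2))) = 41/(-6 - (6 - 1*(-½))) = 41/(-6 - (6 + ½)) = 41/(-6 - 1*13/2) = 41/(-6 - 13/2) = 41/(-25/2) = -2/25*41 = -82/25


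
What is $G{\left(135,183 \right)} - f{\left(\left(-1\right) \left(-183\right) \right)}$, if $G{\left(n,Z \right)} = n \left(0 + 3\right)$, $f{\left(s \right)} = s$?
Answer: $222$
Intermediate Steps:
$G{\left(n,Z \right)} = 3 n$ ($G{\left(n,Z \right)} = n 3 = 3 n$)
$G{\left(135,183 \right)} - f{\left(\left(-1\right) \left(-183\right) \right)} = 3 \cdot 135 - \left(-1\right) \left(-183\right) = 405 - 183 = 222$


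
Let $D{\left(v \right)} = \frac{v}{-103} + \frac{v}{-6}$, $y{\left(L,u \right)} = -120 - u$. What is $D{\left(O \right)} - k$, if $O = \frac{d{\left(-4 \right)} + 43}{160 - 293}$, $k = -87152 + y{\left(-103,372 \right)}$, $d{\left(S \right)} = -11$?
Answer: $\frac{3601907212}{41097} \approx 87644.0$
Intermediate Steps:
$k = -87644$ ($k = -87152 - 492 = -87644$)
$O = - \frac{32}{133}$ ($O = \frac{-11 + 43}{160 - 293} = \frac{32}{-133} = 32 \left(- \frac{1}{133}\right) = - \frac{32}{133} \approx -0.2406$)
$D{\left(v \right)} = - \frac{109 v}{618}$ ($D{\left(v \right)} = v \left(- \frac{1}{103}\right) + v \left(- \frac{1}{6}\right) = - \frac{v}{103} - \frac{v}{6} = - \frac{109 v}{618}$)
$D{\left(O \right)} - k = \left(- \frac{109}{618}\right) \left(- \frac{32}{133}\right) - -87644 = \frac{1744}{41097} + 87644 = \frac{3601907212}{41097}$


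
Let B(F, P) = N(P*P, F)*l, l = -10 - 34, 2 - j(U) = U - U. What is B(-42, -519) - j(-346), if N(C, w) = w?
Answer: 1846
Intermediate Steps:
j(U) = 2 (j(U) = 2 - (U - U) = 2 - 1*0 = 2 + 0 = 2)
l = -44
B(F, P) = -44*F (B(F, P) = F*(-44) = -44*F)
B(-42, -519) - j(-346) = -44*(-42) - 1*2 = 1848 - 2 = 1846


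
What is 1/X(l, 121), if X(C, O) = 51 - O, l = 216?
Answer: -1/70 ≈ -0.014286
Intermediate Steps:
1/X(l, 121) = 1/(51 - 1*121) = 1/(51 - 121) = 1/(-70) = -1/70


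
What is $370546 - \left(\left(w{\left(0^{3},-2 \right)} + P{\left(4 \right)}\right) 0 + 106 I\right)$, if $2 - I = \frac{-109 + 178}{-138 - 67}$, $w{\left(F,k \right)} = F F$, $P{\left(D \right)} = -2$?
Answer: $\frac{75911156}{205} \approx 3.703 \cdot 10^{5}$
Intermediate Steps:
$w{\left(F,k \right)} = F^{2}$
$I = \frac{479}{205}$ ($I = 2 - \frac{-109 + 178}{-138 - 67} = 2 - \frac{69}{-205} = 2 - 69 \left(- \frac{1}{205}\right) = 2 - - \frac{69}{205} = 2 + \frac{69}{205} = \frac{479}{205} \approx 2.3366$)
$370546 - \left(\left(w{\left(0^{3},-2 \right)} + P{\left(4 \right)}\right) 0 + 106 I\right) = 370546 - \left(\left(\left(0^{3}\right)^{2} - 2\right) 0 + 106 \cdot \frac{479}{205}\right) = 370546 - \left(\left(0^{2} - 2\right) 0 + \frac{50774}{205}\right) = 370546 - \left(\left(0 - 2\right) 0 + \frac{50774}{205}\right) = 370546 - \left(\left(-2\right) 0 + \frac{50774}{205}\right) = 370546 - \left(0 + \frac{50774}{205}\right) = 370546 - \frac{50774}{205} = \frac{75911156}{205}$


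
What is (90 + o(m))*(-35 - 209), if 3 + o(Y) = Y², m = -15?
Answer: -76128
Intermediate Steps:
o(Y) = -3 + Y²
(90 + o(m))*(-35 - 209) = (90 + (-3 + (-15)²))*(-35 - 209) = (90 + (-3 + 225))*(-244) = (90 + 222)*(-244) = 312*(-244) = -76128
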